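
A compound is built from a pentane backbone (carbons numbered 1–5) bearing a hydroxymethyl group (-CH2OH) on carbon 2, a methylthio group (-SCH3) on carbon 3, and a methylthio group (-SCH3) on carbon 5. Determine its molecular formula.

Atom tally by fragment:
  CH3 → C:1 H:3
  CH(CH2OH) → C:2 H:4 O:1
  CH(SCH3) → C:2 H:4 S:1
  CH2 → C:1 H:2
  CH2SCH3 → C:2 H:5 S:1
Element totals:
  C: 8
  H: 18
  O: 1
  S: 2

C8H18OS2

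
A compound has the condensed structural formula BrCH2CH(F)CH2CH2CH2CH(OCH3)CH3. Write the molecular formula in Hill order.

C8H16BrFO

Atom tally by fragment:
  BrCH2 → C:1 H:2 Br:1
  CH(F) → C:1 H:1 F:1
  CH2 → C:1 H:2
  CH2 → C:1 H:2
  CH2 → C:1 H:2
  CH(OCH3) → C:2 H:4 O:1
  CH3 → C:1 H:3
Element totals:
  C: 8
  H: 16
  Br: 1
  F: 1
  O: 1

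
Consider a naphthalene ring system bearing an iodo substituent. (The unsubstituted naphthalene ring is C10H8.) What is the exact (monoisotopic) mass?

253.9592

Atom tally by fragment:
  naphthalene ring system core → C:10 H:8
  (− 1 ring H displaced by substituents)
  + I → I:1
Element totals:
  C: 10
  H: 7
  I: 1
Molecular formula: C10H7I.
  M = 10(12.0) + 7(1.007825) + 126.904472
    = 120.000000 + 7.054775 + 126.904472 = 253.959247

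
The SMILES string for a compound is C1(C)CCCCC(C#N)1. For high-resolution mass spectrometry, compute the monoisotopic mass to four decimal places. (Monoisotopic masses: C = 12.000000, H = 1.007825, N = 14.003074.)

Atom tally by fragment:
  cyclohexane ring core → C:6 H:12
  (− 2 ring H displaced by substituents)
  + CH3 → C:1 H:3
  + CN → C:1 N:1
Element totals:
  C: 8
  H: 13
  N: 1
Molecular formula: C8H13N.
  M = 8(12.0) + 13(1.007825) + 14.003074
    = 96.000000 + 13.101725 + 14.003074 = 123.104799

123.1048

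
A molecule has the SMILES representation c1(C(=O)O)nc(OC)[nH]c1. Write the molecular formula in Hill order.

C5H6N2O3

Atom tally by fragment:
  imidazole ring core → C:3 H:4 N:2
  (− 2 ring H displaced by substituents)
  + COOH → C:1 H:1 O:2
  + OCH3 → C:1 H:3 O:1
Element totals:
  C: 5
  H: 6
  N: 2
  O: 3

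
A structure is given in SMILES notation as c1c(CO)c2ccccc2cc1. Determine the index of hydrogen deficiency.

Atom tally by fragment:
  naphthalene ring system core → C:10 H:8
  (− 1 ring H displaced by substituents)
  + CH2OH → C:1 H:3 O:1
Element totals:
  C: 11
  H: 10
  O: 1
Molecular formula: C11H10O.
DoU = (2C + 2 + N − H − X) / 2 = (2·11 + 2 + 0 − 10 − 0) / 2 = 7.

7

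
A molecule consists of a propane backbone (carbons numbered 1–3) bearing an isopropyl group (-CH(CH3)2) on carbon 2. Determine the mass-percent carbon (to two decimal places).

Atom tally by fragment:
  CH3 → C:1 H:3
  CH(CH(CH3)2) → C:4 H:8
  CH3 → C:1 H:3
Element totals:
  C: 6
  H: 14
Molecular formula: C6H14.
Molar mass = 86.178 g/mol.
Mass from C: 6 × 12.011 = 72.066 g/mol.
%C = 72.066 / 86.178 × 100 = 83.62%.

83.62%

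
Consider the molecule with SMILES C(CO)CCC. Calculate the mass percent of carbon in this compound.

68.13%

Atom tally by fragment:
  HOCH2CH2 → C:2 H:5 O:1
  CH2 → C:1 H:2
  CH2 → C:1 H:2
  CH3 → C:1 H:3
Element totals:
  C: 5
  H: 12
  O: 1
Molecular formula: C5H12O.
Molar mass = 88.150 g/mol.
Mass from C: 5 × 12.011 = 60.055 g/mol.
%C = 60.055 / 88.150 × 100 = 68.13%.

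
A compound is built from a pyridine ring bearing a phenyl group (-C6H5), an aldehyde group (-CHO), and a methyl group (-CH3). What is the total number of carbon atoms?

13

Atom tally by fragment:
  pyridine ring core → C:5 H:5 N:1
  (− 3 ring H displaced by substituents)
  + C6H5 → C:6 H:5
  + CHO → C:1 H:1 O:1
  + CH3 → C:1 H:3
Element totals:
  C: 13
  H: 11
  N: 1
  O: 1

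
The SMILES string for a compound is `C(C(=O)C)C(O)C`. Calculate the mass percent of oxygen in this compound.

31.33%

Atom tally by fragment:
  CH3COCH2 → C:3 H:5 O:1
  CH(OH) → C:1 H:2 O:1
  CH3 → C:1 H:3
Element totals:
  C: 5
  H: 10
  O: 2
Molecular formula: C5H10O2.
Molar mass = 102.133 g/mol.
Mass from O: 2 × 15.999 = 31.998 g/mol.
%O = 31.998 / 102.133 × 100 = 31.33%.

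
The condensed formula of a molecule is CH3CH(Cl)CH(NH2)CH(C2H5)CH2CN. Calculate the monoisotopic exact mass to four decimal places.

174.0924

Atom tally by fragment:
  CH3 → C:1 H:3
  CH(Cl) → C:1 H:1 Cl:1
  CH(NH2) → C:1 H:3 N:1
  CH(C2H5) → C:3 H:6
  CH2CN → C:2 H:2 N:1
Element totals:
  C: 8
  H: 15
  Cl: 1
  N: 2
Molecular formula: C8H15ClN2.
  M = 8(12.0) + 15(1.007825) + 34.968853 + 2(14.003074)
    = 96.000000 + 15.117375 + 34.968853 + 28.006148 = 174.092376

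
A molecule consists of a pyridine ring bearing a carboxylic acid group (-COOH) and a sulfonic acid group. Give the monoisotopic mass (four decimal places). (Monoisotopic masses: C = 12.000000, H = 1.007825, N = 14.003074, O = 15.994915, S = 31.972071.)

Atom tally by fragment:
  pyridine ring core → C:5 H:5 N:1
  (− 2 ring H displaced by substituents)
  + COOH → C:1 H:1 O:2
  + SO3H → S:1 O:3 H:1
Element totals:
  C: 6
  H: 5
  N: 1
  O: 5
  S: 1
Molecular formula: C6H5NO5S.
  M = 6(12.0) + 5(1.007825) + 14.003074 + 5(15.994915) + 31.972071
    = 72.000000 + 5.039125 + 14.003074 + 79.974575 + 31.972071 = 202.988845

202.9888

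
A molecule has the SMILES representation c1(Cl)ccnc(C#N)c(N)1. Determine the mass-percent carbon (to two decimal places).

Atom tally by fragment:
  pyridine ring core → C:5 H:5 N:1
  (− 3 ring H displaced by substituents)
  + Cl → Cl:1
  + CN → C:1 N:1
  + NH2 → N:1 H:2
Element totals:
  C: 6
  H: 4
  Cl: 1
  N: 3
Molecular formula: C6H4ClN3.
Molar mass = 153.569 g/mol.
Mass from C: 6 × 12.011 = 72.066 g/mol.
%C = 72.066 / 153.569 × 100 = 46.93%.

46.93%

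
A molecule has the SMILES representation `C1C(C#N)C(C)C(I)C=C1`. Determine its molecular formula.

C8H10IN

Atom tally by fragment:
  cyclohexene ring core → C:6 H:10
  (− 3 ring H displaced by substituents)
  + CN → C:1 N:1
  + CH3 → C:1 H:3
  + I → I:1
Element totals:
  C: 8
  H: 10
  I: 1
  N: 1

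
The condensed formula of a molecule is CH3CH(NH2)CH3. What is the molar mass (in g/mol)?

59.11 g/mol

Element totals:
  C: 3
  H: 9
  N: 1
Molecular formula: C3H9N.
  M = 3(12.011) + 9(1.008) + 14.007
    = 36.033 + 9.072 + 14.007 = 59.112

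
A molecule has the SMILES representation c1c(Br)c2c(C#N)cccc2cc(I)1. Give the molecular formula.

C11H5BrIN

Atom tally by fragment:
  naphthalene ring system core → C:10 H:8
  (− 3 ring H displaced by substituents)
  + Br → Br:1
  + CN → C:1 N:1
  + I → I:1
Element totals:
  C: 11
  H: 5
  Br: 1
  I: 1
  N: 1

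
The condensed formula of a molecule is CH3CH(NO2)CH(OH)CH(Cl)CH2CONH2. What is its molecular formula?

C6H11ClN2O4

Atom tally by fragment:
  CH3 → C:1 H:3
  CH(NO2) → C:1 H:1 N:1 O:2
  CH(OH) → C:1 H:2 O:1
  CH(Cl) → C:1 H:1 Cl:1
  CH2CONH2 → C:2 H:4 O:1 N:1
Element totals:
  C: 6
  H: 11
  Cl: 1
  N: 2
  O: 4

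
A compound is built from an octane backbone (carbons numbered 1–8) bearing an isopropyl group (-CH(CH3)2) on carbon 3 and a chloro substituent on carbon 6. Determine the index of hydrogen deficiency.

Atom tally by fragment:
  CH3 → C:1 H:3
  CH2 → C:1 H:2
  CH(CH(CH3)2) → C:4 H:8
  CH2 → C:1 H:2
  CH2 → C:1 H:2
  CH(Cl) → C:1 H:1 Cl:1
  CH2 → C:1 H:2
  CH3 → C:1 H:3
Element totals:
  C: 11
  H: 23
  Cl: 1
Molecular formula: C11H23Cl.
DoU = (2C + 2 + N − H − X) / 2 = (2·11 + 2 + 0 − 23 − 1) / 2 = 0.

0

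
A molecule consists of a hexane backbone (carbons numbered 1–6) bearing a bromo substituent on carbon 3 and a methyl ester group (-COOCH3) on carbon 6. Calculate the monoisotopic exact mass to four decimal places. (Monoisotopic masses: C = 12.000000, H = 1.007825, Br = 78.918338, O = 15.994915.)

222.0255

Atom tally by fragment:
  CH3 → C:1 H:3
  CH2 → C:1 H:2
  CH(Br) → C:1 H:1 Br:1
  CH2 → C:1 H:2
  CH2 → C:1 H:2
  CH2COOCH3 → C:3 H:5 O:2
Element totals:
  C: 8
  H: 15
  Br: 1
  O: 2
Molecular formula: C8H15BrO2.
  M = 8(12.0) + 15(1.007825) + 78.918338 + 2(15.994915)
    = 96.000000 + 15.117375 + 78.918338 + 31.989830 = 222.025543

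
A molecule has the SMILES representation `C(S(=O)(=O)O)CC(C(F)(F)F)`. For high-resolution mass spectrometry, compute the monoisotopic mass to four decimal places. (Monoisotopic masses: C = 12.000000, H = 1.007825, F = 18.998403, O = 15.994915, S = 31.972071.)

192.0068

Atom tally by fragment:
  HO3SCH2 → C:1 H:3 S:1 O:3
  CH2 → C:1 H:2
  CH2CF3 → C:2 H:2 F:3
Element totals:
  C: 4
  H: 7
  F: 3
  O: 3
  S: 1
Molecular formula: C4H7F3O3S.
  M = 4(12.0) + 7(1.007825) + 3(18.998403) + 3(15.994915) + 31.972071
    = 48.000000 + 7.054775 + 56.995209 + 47.984745 + 31.972071 = 192.006800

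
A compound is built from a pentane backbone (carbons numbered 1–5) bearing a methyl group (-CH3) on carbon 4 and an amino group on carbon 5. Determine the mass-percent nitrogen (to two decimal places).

Atom tally by fragment:
  CH3 → C:1 H:3
  CH2 → C:1 H:2
  CH2 → C:1 H:2
  CH(CH3) → C:2 H:4
  CH2NH2 → C:1 H:4 N:1
Element totals:
  C: 6
  H: 15
  N: 1
Molecular formula: C6H15N.
Molar mass = 101.193 g/mol.
Mass from N: 1 × 14.007 = 14.007 g/mol.
%N = 14.007 / 101.193 × 100 = 13.84%.

13.84%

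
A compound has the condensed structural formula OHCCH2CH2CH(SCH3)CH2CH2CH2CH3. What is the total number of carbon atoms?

Atom tally by fragment:
  OHCCH2 → C:2 H:3 O:1
  CH2 → C:1 H:2
  CH(SCH3) → C:2 H:4 S:1
  CH2 → C:1 H:2
  CH2 → C:1 H:2
  CH2 → C:1 H:2
  CH3 → C:1 H:3
Element totals:
  C: 9
  H: 18
  O: 1
  S: 1

9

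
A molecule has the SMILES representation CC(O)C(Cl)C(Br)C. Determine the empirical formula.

Atom tally by fragment:
  CH3 → C:1 H:3
  CH(OH) → C:1 H:2 O:1
  CH(Cl) → C:1 H:1 Cl:1
  CH(Br) → C:1 H:1 Br:1
  CH3 → C:1 H:3
Element totals:
  C: 5
  H: 10
  Br: 1
  Cl: 1
  O: 1
Molecular formula: C5H10BrClO.
gcd of subscripts (1, 5, 1, 10, 1) = 1, so the empirical formula equals the molecular formula.

C5H10BrClO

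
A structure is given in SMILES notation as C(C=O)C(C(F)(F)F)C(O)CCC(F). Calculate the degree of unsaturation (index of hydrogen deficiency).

1

Atom tally by fragment:
  OHCCH2 → C:2 H:3 O:1
  CH(CF3) → C:2 H:1 F:3
  CH(OH) → C:1 H:2 O:1
  CH2 → C:1 H:2
  CH2 → C:1 H:2
  CH2F → C:1 H:2 F:1
Element totals:
  C: 8
  H: 12
  F: 4
  O: 2
Molecular formula: C8H12F4O2.
DoU = (2C + 2 + N − H − X) / 2 = (2·8 + 2 + 0 − 12 − 4) / 2 = 1.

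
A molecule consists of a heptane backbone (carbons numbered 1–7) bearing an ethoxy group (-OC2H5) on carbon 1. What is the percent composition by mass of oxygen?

Atom tally by fragment:
  C2H5OCH2 → C:3 H:7 O:1
  CH2 → C:1 H:2
  CH2 → C:1 H:2
  CH2 → C:1 H:2
  CH2 → C:1 H:2
  CH2 → C:1 H:2
  CH3 → C:1 H:3
Element totals:
  C: 9
  H: 20
  O: 1
Molecular formula: C9H20O.
Molar mass = 144.258 g/mol.
Mass from O: 1 × 15.999 = 15.999 g/mol.
%O = 15.999 / 144.258 × 100 = 11.09%.

11.09%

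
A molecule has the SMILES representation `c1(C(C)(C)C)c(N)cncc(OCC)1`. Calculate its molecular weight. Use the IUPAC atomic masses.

Atom tally by fragment:
  pyridine ring core → C:5 H:5 N:1
  (− 3 ring H displaced by substituents)
  + C(CH3)3 → C:4 H:9
  + NH2 → N:1 H:2
  + OC2H5 → C:2 H:5 O:1
Element totals:
  C: 11
  H: 18
  N: 2
  O: 1
Molecular formula: C11H18N2O.
  M = 11(12.011) + 18(1.008) + 2(14.007) + 15.999
    = 132.121 + 18.144 + 28.014 + 15.999 = 194.278

194.28 g/mol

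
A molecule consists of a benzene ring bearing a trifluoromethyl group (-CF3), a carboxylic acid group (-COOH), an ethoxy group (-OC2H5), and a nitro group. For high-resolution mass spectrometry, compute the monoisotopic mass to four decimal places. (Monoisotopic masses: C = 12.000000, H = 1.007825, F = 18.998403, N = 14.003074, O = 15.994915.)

Atom tally by fragment:
  benzene ring core → C:6 H:6
  (− 4 ring H displaced by substituents)
  + CF3 → C:1 F:3
  + COOH → C:1 H:1 O:2
  + OC2H5 → C:2 H:5 O:1
  + NO2 → N:1 O:2
Element totals:
  C: 10
  H: 8
  F: 3
  N: 1
  O: 5
Molecular formula: C10H8F3NO5.
  M = 10(12.0) + 8(1.007825) + 3(18.998403) + 14.003074 + 5(15.994915)
    = 120.000000 + 8.062600 + 56.995209 + 14.003074 + 79.974575 = 279.035458

279.0355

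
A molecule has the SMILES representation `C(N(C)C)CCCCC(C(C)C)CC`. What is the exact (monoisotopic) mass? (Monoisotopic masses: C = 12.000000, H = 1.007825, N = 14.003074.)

Atom tally by fragment:
  (CH3)2NCH2 → C:3 H:8 N:1
  CH2 → C:1 H:2
  CH2 → C:1 H:2
  CH2 → C:1 H:2
  CH2 → C:1 H:2
  CH(CH(CH3)2) → C:4 H:8
  CH2 → C:1 H:2
  CH3 → C:1 H:3
Element totals:
  C: 13
  H: 29
  N: 1
Molecular formula: C13H29N.
  M = 13(12.0) + 29(1.007825) + 14.003074
    = 156.000000 + 29.226925 + 14.003074 = 199.229999

199.2300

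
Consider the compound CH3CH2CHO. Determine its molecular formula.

Atom tally by fragment:
  CH3 → C:1 H:3
  CH2CHO → C:2 H:3 O:1
Element totals:
  C: 3
  H: 6
  O: 1

C3H6O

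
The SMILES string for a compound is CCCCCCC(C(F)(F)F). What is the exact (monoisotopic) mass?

168.1126

Atom tally by fragment:
  CH3 → C:1 H:3
  CH2 → C:1 H:2
  CH2 → C:1 H:2
  CH2 → C:1 H:2
  CH2 → C:1 H:2
  CH2 → C:1 H:2
  CH2CF3 → C:2 H:2 F:3
Element totals:
  C: 8
  H: 15
  F: 3
Molecular formula: C8H15F3.
  M = 8(12.0) + 15(1.007825) + 3(18.998403)
    = 96.000000 + 15.117375 + 56.995209 = 168.112584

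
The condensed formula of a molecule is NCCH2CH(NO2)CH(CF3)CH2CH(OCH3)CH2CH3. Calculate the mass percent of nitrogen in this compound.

10.44%

Atom tally by fragment:
  NCCH2 → C:2 H:2 N:1
  CH(NO2) → C:1 H:1 N:1 O:2
  CH(CF3) → C:2 H:1 F:3
  CH2 → C:1 H:2
  CH(OCH3) → C:2 H:4 O:1
  CH2 → C:1 H:2
  CH3 → C:1 H:3
Element totals:
  C: 10
  H: 15
  F: 3
  N: 2
  O: 3
Molecular formula: C10H15F3N2O3.
Molar mass = 268.235 g/mol.
Mass from N: 2 × 14.007 = 28.014 g/mol.
%N = 28.014 / 268.235 × 100 = 10.44%.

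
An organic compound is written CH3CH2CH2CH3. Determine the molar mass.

58.12 g/mol

Element totals:
  C: 4
  H: 10
Molecular formula: C4H10.
  M = 4(12.011) + 10(1.008)
    = 48.044 + 10.080 = 58.124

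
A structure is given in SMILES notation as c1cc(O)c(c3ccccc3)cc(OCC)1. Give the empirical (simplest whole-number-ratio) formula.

Atom tally by fragment:
  benzene ring core → C:6 H:6
  (− 3 ring H displaced by substituents)
  + OH → O:1 H:1
  + C6H5 → C:6 H:5
  + OC2H5 → C:2 H:5 O:1
Element totals:
  C: 14
  H: 14
  O: 2
Molecular formula: C14H14O2.
gcd of subscripts = 2; dividing each by 2:
  C: 14/2 = 7
  H: 14/2 = 7
  O: 2/2 = 1

C7H7O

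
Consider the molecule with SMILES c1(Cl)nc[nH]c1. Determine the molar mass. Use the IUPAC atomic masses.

Atom tally by fragment:
  imidazole ring core → C:3 H:4 N:2
  (− 1 ring H displaced by substituents)
  + Cl → Cl:1
Element totals:
  C: 3
  H: 3
  Cl: 1
  N: 2
Molecular formula: C3H3ClN2.
  M = 3(12.011) + 3(1.008) + 35.45 + 2(14.007)
    = 36.033 + 3.024 + 35.450 + 28.014 = 102.521

102.52 g/mol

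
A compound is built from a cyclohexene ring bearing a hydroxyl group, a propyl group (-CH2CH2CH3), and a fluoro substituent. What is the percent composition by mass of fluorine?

Atom tally by fragment:
  cyclohexene ring core → C:6 H:10
  (− 3 ring H displaced by substituents)
  + OH → O:1 H:1
  + CH2CH2CH3 → C:3 H:7
  + F → F:1
Element totals:
  C: 9
  H: 15
  F: 1
  O: 1
Molecular formula: C9H15FO.
Molar mass = 158.216 g/mol.
Mass from F: 1 × 18.998 = 18.998 g/mol.
%F = 18.998 / 158.216 × 100 = 12.01%.

12.01%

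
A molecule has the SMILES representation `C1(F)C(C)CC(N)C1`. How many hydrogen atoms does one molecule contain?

12

Atom tally by fragment:
  cyclopentane ring core → C:5 H:10
  (− 3 ring H displaced by substituents)
  + F → F:1
  + CH3 → C:1 H:3
  + NH2 → N:1 H:2
Element totals:
  C: 6
  H: 12
  F: 1
  N: 1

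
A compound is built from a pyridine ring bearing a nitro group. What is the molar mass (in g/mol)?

124.10 g/mol

Atom tally by fragment:
  pyridine ring core → C:5 H:5 N:1
  (− 1 ring H displaced by substituents)
  + NO2 → N:1 O:2
Element totals:
  C: 5
  H: 4
  N: 2
  O: 2
Molecular formula: C5H4N2O2.
  M = 5(12.011) + 4(1.008) + 2(14.007) + 2(15.999)
    = 60.055 + 4.032 + 28.014 + 31.998 = 124.099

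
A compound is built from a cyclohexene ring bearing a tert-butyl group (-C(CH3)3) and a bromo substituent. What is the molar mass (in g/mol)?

Atom tally by fragment:
  cyclohexene ring core → C:6 H:10
  (− 2 ring H displaced by substituents)
  + C(CH3)3 → C:4 H:9
  + Br → Br:1
Element totals:
  C: 10
  H: 17
  Br: 1
Molecular formula: C10H17Br.
  M = 10(12.011) + 17(1.008) + 79.904
    = 120.110 + 17.136 + 79.904 = 217.150

217.15 g/mol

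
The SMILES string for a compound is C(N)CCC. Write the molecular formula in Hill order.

C4H11N

Atom tally by fragment:
  H2NCH2 → C:1 H:4 N:1
  CH2 → C:1 H:2
  CH2 → C:1 H:2
  CH3 → C:1 H:3
Element totals:
  C: 4
  H: 11
  N: 1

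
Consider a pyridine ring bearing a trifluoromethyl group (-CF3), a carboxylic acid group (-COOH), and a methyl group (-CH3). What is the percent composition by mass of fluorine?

Atom tally by fragment:
  pyridine ring core → C:5 H:5 N:1
  (− 3 ring H displaced by substituents)
  + CF3 → C:1 F:3
  + COOH → C:1 H:1 O:2
  + CH3 → C:1 H:3
Element totals:
  C: 8
  H: 6
  F: 3
  N: 1
  O: 2
Molecular formula: C8H6F3NO2.
Molar mass = 205.135 g/mol.
Mass from F: 3 × 18.998 = 56.994 g/mol.
%F = 56.994 / 205.135 × 100 = 27.78%.

27.78%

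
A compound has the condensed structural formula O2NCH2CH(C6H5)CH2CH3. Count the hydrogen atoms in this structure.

Element totals:
  C: 10
  H: 13
  N: 1
  O: 2

13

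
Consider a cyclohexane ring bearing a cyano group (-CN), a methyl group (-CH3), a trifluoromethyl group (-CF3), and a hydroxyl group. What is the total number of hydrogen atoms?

Atom tally by fragment:
  cyclohexane ring core → C:6 H:12
  (− 4 ring H displaced by substituents)
  + CN → C:1 N:1
  + CH3 → C:1 H:3
  + CF3 → C:1 F:3
  + OH → O:1 H:1
Element totals:
  C: 9
  H: 12
  F: 3
  N: 1
  O: 1

12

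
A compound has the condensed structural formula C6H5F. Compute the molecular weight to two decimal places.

Element totals:
  C: 6
  H: 5
  F: 1
Molecular formula: C6H5F.
  M = 6(12.011) + 5(1.008) + 18.998
    = 72.066 + 5.040 + 18.998 = 96.104

96.10 g/mol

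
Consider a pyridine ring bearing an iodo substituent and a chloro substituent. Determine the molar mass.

239.44 g/mol

Atom tally by fragment:
  pyridine ring core → C:5 H:5 N:1
  (− 2 ring H displaced by substituents)
  + I → I:1
  + Cl → Cl:1
Element totals:
  C: 5
  H: 3
  Cl: 1
  I: 1
  N: 1
Molecular formula: C5H3ClIN.
  M = 5(12.011) + 3(1.008) + 35.45 + 126.904 + 14.007
    = 60.055 + 3.024 + 35.450 + 126.904 + 14.007 = 239.440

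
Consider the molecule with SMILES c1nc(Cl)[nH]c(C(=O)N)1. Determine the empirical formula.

C4H4ClN3O

Atom tally by fragment:
  imidazole ring core → C:3 H:4 N:2
  (− 2 ring H displaced by substituents)
  + Cl → Cl:1
  + CONH2 → C:1 H:2 O:1 N:1
Element totals:
  C: 4
  H: 4
  Cl: 1
  N: 3
  O: 1
Molecular formula: C4H4ClN3O.
gcd of subscripts (4, 1, 4, 3, 1) = 1, so the empirical formula equals the molecular formula.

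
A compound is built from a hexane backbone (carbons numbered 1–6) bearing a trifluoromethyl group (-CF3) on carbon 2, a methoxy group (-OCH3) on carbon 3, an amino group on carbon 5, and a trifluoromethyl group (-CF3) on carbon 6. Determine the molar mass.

Atom tally by fragment:
  CH3 → C:1 H:3
  CH(CF3) → C:2 H:1 F:3
  CH(OCH3) → C:2 H:4 O:1
  CH2 → C:1 H:2
  CH(NH2) → C:1 H:3 N:1
  CH2CF3 → C:2 H:2 F:3
Element totals:
  C: 9
  H: 15
  F: 6
  N: 1
  O: 1
Molecular formula: C9H15F6NO.
  M = 9(12.011) + 15(1.008) + 6(18.998) + 14.007 + 15.999
    = 108.099 + 15.120 + 113.988 + 14.007 + 15.999 = 267.213

267.21 g/mol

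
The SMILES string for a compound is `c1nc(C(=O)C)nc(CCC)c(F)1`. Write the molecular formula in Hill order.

Atom tally by fragment:
  pyrimidine ring core → C:4 H:4 N:2
  (− 3 ring H displaced by substituents)
  + COCH3 → C:2 H:3 O:1
  + CH2CH2CH3 → C:3 H:7
  + F → F:1
Element totals:
  C: 9
  H: 11
  F: 1
  N: 2
  O: 1

C9H11FN2O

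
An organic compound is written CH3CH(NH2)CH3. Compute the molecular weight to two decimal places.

Atom tally by fragment:
  CH3 → C:1 H:3
  CH(NH2) → C:1 H:3 N:1
  CH3 → C:1 H:3
Element totals:
  C: 3
  H: 9
  N: 1
Molecular formula: C3H9N.
  M = 3(12.011) + 9(1.008) + 14.007
    = 36.033 + 9.072 + 14.007 = 59.112

59.11 g/mol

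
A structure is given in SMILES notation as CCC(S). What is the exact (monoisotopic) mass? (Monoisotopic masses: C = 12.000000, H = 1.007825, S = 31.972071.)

76.0347

Atom tally by fragment:
  CH3 → C:1 H:3
  CH2 → C:1 H:2
  CH2SH → C:1 H:3 S:1
Element totals:
  C: 3
  H: 8
  S: 1
Molecular formula: C3H8S.
  M = 3(12.0) + 8(1.007825) + 31.972071
    = 36.000000 + 8.062600 + 31.972071 = 76.034671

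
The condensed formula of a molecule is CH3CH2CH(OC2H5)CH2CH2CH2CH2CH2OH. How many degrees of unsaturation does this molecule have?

Atom tally by fragment:
  CH3 → C:1 H:3
  CH2 → C:1 H:2
  CH(OC2H5) → C:3 H:6 O:1
  CH2 → C:1 H:2
  CH2 → C:1 H:2
  CH2 → C:1 H:2
  CH2 → C:1 H:2
  CH2OH → C:1 H:3 O:1
Element totals:
  C: 10
  H: 22
  O: 2
Molecular formula: C10H22O2.
DoU = (2C + 2 + N − H − X) / 2 = (2·10 + 2 + 0 − 22 − 0) / 2 = 0.

0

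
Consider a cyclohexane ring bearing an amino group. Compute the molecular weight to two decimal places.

Atom tally by fragment:
  cyclohexane ring core → C:6 H:12
  (− 1 ring H displaced by substituents)
  + NH2 → N:1 H:2
Element totals:
  C: 6
  H: 13
  N: 1
Molecular formula: C6H13N.
  M = 6(12.011) + 13(1.008) + 14.007
    = 72.066 + 13.104 + 14.007 = 99.177

99.18 g/mol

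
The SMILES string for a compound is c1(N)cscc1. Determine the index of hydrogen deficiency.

3

Atom tally by fragment:
  thiophene ring core → C:4 H:4 S:1
  (− 1 ring H displaced by substituents)
  + NH2 → N:1 H:2
Element totals:
  C: 4
  H: 5
  N: 1
  S: 1
Molecular formula: C4H5NS.
DoU = (2C + 2 + N − H − X) / 2 = (2·4 + 2 + 1 − 5 − 0) / 2 = 3.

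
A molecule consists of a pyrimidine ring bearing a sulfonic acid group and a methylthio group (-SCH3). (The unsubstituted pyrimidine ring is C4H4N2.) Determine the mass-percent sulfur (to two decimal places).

Atom tally by fragment:
  pyrimidine ring core → C:4 H:4 N:2
  (− 2 ring H displaced by substituents)
  + SO3H → S:1 O:3 H:1
  + SCH3 → C:1 H:3 S:1
Element totals:
  C: 5
  H: 6
  N: 2
  O: 3
  S: 2
Molecular formula: C5H6N2O3S2.
Molar mass = 206.234 g/mol.
Mass from S: 2 × 32.06 = 64.120 g/mol.
%S = 64.120 / 206.234 × 100 = 31.09%.

31.09%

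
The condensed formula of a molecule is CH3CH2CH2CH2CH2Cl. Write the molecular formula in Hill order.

Element totals:
  C: 5
  H: 11
  Cl: 1

C5H11Cl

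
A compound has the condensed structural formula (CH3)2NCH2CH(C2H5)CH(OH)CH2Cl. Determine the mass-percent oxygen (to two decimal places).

8.90%

Atom tally by fragment:
  (CH3)2NCH2 → C:3 H:8 N:1
  CH(C2H5) → C:3 H:6
  CH(OH) → C:1 H:2 O:1
  CH2Cl → C:1 H:2 Cl:1
Element totals:
  C: 8
  H: 18
  Cl: 1
  N: 1
  O: 1
Molecular formula: C8H18ClNO.
Molar mass = 179.688 g/mol.
Mass from O: 1 × 15.999 = 15.999 g/mol.
%O = 15.999 / 179.688 × 100 = 8.90%.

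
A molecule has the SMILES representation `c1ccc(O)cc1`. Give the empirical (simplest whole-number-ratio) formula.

Atom tally by fragment:
  benzene ring core → C:6 H:6
  (− 1 ring H displaced by substituents)
  + OH → O:1 H:1
Element totals:
  C: 6
  H: 6
  O: 1
Molecular formula: C6H6O.
gcd of subscripts (6, 6, 1) = 1, so the empirical formula equals the molecular formula.

C6H6O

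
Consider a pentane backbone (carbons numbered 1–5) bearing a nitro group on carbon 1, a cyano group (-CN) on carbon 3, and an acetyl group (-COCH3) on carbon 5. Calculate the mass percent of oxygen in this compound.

Atom tally by fragment:
  O2NCH2 → C:1 H:2 N:1 O:2
  CH2 → C:1 H:2
  CH(CN) → C:2 H:1 N:1
  CH2 → C:1 H:2
  CH2COCH3 → C:3 H:5 O:1
Element totals:
  C: 8
  H: 12
  N: 2
  O: 3
Molecular formula: C8H12N2O3.
Molar mass = 184.195 g/mol.
Mass from O: 3 × 15.999 = 47.997 g/mol.
%O = 47.997 / 184.195 × 100 = 26.06%.

26.06%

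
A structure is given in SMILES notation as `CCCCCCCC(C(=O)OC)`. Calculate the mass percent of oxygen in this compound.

Atom tally by fragment:
  CH3 → C:1 H:3
  CH2 → C:1 H:2
  CH2 → C:1 H:2
  CH2 → C:1 H:2
  CH2 → C:1 H:2
  CH2 → C:1 H:2
  CH2 → C:1 H:2
  CH2COOCH3 → C:3 H:5 O:2
Element totals:
  C: 10
  H: 20
  O: 2
Molecular formula: C10H20O2.
Molar mass = 172.268 g/mol.
Mass from O: 2 × 15.999 = 31.998 g/mol.
%O = 31.998 / 172.268 × 100 = 18.57%.

18.57%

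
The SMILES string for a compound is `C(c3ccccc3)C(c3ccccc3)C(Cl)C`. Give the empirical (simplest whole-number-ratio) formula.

C16H17Cl

Atom tally by fragment:
  C6H5CH2 → C:7 H:7
  CH(C6H5) → C:7 H:6
  CH(Cl) → C:1 H:1 Cl:1
  CH3 → C:1 H:3
Element totals:
  C: 16
  H: 17
  Cl: 1
Molecular formula: C16H17Cl.
gcd of subscripts (16, 1, 17) = 1, so the empirical formula equals the molecular formula.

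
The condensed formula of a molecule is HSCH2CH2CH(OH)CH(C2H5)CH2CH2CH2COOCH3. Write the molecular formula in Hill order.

C11H22O3S

Atom tally by fragment:
  HSCH2 → C:1 H:3 S:1
  CH2 → C:1 H:2
  CH(OH) → C:1 H:2 O:1
  CH(C2H5) → C:3 H:6
  CH2 → C:1 H:2
  CH2 → C:1 H:2
  CH2COOCH3 → C:3 H:5 O:2
Element totals:
  C: 11
  H: 22
  O: 3
  S: 1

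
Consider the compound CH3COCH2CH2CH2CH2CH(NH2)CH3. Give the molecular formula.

Atom tally by fragment:
  CH3COCH2 → C:3 H:5 O:1
  CH2 → C:1 H:2
  CH2 → C:1 H:2
  CH2 → C:1 H:2
  CH(NH2) → C:1 H:3 N:1
  CH3 → C:1 H:3
Element totals:
  C: 8
  H: 17
  N: 1
  O: 1

C8H17NO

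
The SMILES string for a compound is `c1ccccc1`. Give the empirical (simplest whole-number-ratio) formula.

Atom tally by fragment:
  benzene ring core → C:6 H:6
Element totals:
  C: 6
  H: 6
Molecular formula: C6H6.
gcd of subscripts = 6; dividing each by 6:
  C: 6/6 = 1
  H: 6/6 = 1

CH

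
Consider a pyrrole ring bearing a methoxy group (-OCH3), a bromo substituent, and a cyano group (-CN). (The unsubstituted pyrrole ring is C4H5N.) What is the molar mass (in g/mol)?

Atom tally by fragment:
  pyrrole ring core → C:4 H:5 N:1
  (− 3 ring H displaced by substituents)
  + OCH3 → C:1 H:3 O:1
  + Br → Br:1
  + CN → C:1 N:1
Element totals:
  C: 6
  H: 5
  Br: 1
  N: 2
  O: 1
Molecular formula: C6H5BrN2O.
  M = 6(12.011) + 5(1.008) + 79.904 + 2(14.007) + 15.999
    = 72.066 + 5.040 + 79.904 + 28.014 + 15.999 = 201.023

201.02 g/mol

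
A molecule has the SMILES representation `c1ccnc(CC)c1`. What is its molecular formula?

Atom tally by fragment:
  pyridine ring core → C:5 H:5 N:1
  (− 1 ring H displaced by substituents)
  + C2H5 → C:2 H:5
Element totals:
  C: 7
  H: 9
  N: 1

C7H9N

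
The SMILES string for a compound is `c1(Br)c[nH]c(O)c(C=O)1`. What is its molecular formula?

Atom tally by fragment:
  pyrrole ring core → C:4 H:5 N:1
  (− 3 ring H displaced by substituents)
  + Br → Br:1
  + OH → O:1 H:1
  + CHO → C:1 H:1 O:1
Element totals:
  C: 5
  H: 4
  Br: 1
  N: 1
  O: 2

C5H4BrNO2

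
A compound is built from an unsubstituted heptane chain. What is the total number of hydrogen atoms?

16

Atom tally by fragment:
  CH3 → C:1 H:3
  CH2 → C:1 H:2
  CH2 → C:1 H:2
  CH2 → C:1 H:2
  CH2 → C:1 H:2
  CH2 → C:1 H:2
  CH3 → C:1 H:3
Element totals:
  C: 7
  H: 16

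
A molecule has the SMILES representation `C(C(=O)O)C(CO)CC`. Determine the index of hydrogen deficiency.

1

Atom tally by fragment:
  HOOCCH2 → C:2 H:3 O:2
  CH(CH2OH) → C:2 H:4 O:1
  CH2 → C:1 H:2
  CH3 → C:1 H:3
Element totals:
  C: 6
  H: 12
  O: 3
Molecular formula: C6H12O3.
DoU = (2C + 2 + N − H − X) / 2 = (2·6 + 2 + 0 − 12 − 0) / 2 = 1.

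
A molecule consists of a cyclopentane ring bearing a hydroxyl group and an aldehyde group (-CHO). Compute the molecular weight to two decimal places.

Atom tally by fragment:
  cyclopentane ring core → C:5 H:10
  (− 2 ring H displaced by substituents)
  + OH → O:1 H:1
  + CHO → C:1 H:1 O:1
Element totals:
  C: 6
  H: 10
  O: 2
Molecular formula: C6H10O2.
  M = 6(12.011) + 10(1.008) + 2(15.999)
    = 72.066 + 10.080 + 31.998 = 114.144

114.14 g/mol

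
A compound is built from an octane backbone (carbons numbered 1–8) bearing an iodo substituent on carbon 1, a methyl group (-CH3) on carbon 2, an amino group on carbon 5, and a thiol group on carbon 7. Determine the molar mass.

301.23 g/mol

Atom tally by fragment:
  ICH2 → C:1 H:2 I:1
  CH(CH3) → C:2 H:4
  CH2 → C:1 H:2
  CH2 → C:1 H:2
  CH(NH2) → C:1 H:3 N:1
  CH2 → C:1 H:2
  CH(SH) → C:1 H:2 S:1
  CH3 → C:1 H:3
Element totals:
  C: 9
  H: 20
  I: 1
  N: 1
  S: 1
Molecular formula: C9H20INS.
  M = 9(12.011) + 20(1.008) + 126.904 + 14.007 + 32.06
    = 108.099 + 20.160 + 126.904 + 14.007 + 32.060 = 301.230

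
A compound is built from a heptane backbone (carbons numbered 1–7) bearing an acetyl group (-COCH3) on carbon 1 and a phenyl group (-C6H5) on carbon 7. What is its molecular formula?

C15H22O

Atom tally by fragment:
  CH3COCH2 → C:3 H:5 O:1
  CH2 → C:1 H:2
  CH2 → C:1 H:2
  CH2 → C:1 H:2
  CH2 → C:1 H:2
  CH2 → C:1 H:2
  CH2C6H5 → C:7 H:7
Element totals:
  C: 15
  H: 22
  O: 1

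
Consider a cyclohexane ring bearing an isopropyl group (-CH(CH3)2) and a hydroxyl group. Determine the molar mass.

142.24 g/mol

Atom tally by fragment:
  cyclohexane ring core → C:6 H:12
  (− 2 ring H displaced by substituents)
  + CH(CH3)2 → C:3 H:7
  + OH → O:1 H:1
Element totals:
  C: 9
  H: 18
  O: 1
Molecular formula: C9H18O.
  M = 9(12.011) + 18(1.008) + 15.999
    = 108.099 + 18.144 + 15.999 = 142.242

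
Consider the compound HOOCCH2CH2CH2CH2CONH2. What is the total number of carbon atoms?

Atom tally by fragment:
  HOOCCH2 → C:2 H:3 O:2
  CH2 → C:1 H:2
  CH2 → C:1 H:2
  CH2CONH2 → C:2 H:4 O:1 N:1
Element totals:
  C: 6
  H: 11
  N: 1
  O: 3

6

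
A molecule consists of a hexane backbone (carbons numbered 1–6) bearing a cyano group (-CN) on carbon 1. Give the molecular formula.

Atom tally by fragment:
  NCCH2 → C:2 H:2 N:1
  CH2 → C:1 H:2
  CH2 → C:1 H:2
  CH2 → C:1 H:2
  CH2 → C:1 H:2
  CH3 → C:1 H:3
Element totals:
  C: 7
  H: 13
  N: 1

C7H13N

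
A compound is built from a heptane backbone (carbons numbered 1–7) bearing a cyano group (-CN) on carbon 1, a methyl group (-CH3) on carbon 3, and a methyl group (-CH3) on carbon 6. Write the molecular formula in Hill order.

Atom tally by fragment:
  NCCH2 → C:2 H:2 N:1
  CH2 → C:1 H:2
  CH(CH3) → C:2 H:4
  CH2 → C:1 H:2
  CH2 → C:1 H:2
  CH(CH3) → C:2 H:4
  CH3 → C:1 H:3
Element totals:
  C: 10
  H: 19
  N: 1

C10H19N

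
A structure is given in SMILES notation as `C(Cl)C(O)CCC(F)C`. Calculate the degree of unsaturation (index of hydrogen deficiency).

0

Atom tally by fragment:
  ClCH2 → C:1 H:2 Cl:1
  CH(OH) → C:1 H:2 O:1
  CH2 → C:1 H:2
  CH2 → C:1 H:2
  CH(F) → C:1 H:1 F:1
  CH3 → C:1 H:3
Element totals:
  C: 6
  H: 12
  Cl: 1
  F: 1
  O: 1
Molecular formula: C6H12ClFO.
DoU = (2C + 2 + N − H − X) / 2 = (2·6 + 2 + 0 − 12 − 2) / 2 = 0.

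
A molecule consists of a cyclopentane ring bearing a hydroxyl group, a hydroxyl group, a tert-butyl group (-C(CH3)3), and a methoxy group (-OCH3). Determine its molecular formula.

C10H20O3

Atom tally by fragment:
  cyclopentane ring core → C:5 H:10
  (− 4 ring H displaced by substituents)
  + OH → O:1 H:1
  + OH → O:1 H:1
  + C(CH3)3 → C:4 H:9
  + OCH3 → C:1 H:3 O:1
Element totals:
  C: 10
  H: 20
  O: 3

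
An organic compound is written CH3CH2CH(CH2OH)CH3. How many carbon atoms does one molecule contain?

Element totals:
  C: 5
  H: 12
  O: 1

5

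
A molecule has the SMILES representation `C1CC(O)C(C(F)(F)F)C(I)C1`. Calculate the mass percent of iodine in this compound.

Atom tally by fragment:
  cyclohexane ring core → C:6 H:12
  (− 3 ring H displaced by substituents)
  + OH → O:1 H:1
  + CF3 → C:1 F:3
  + I → I:1
Element totals:
  C: 7
  H: 10
  F: 3
  I: 1
  O: 1
Molecular formula: C7H10F3IO.
Molar mass = 294.054 g/mol.
Mass from I: 1 × 126.904 = 126.904 g/mol.
%I = 126.904 / 294.054 × 100 = 43.16%.

43.16%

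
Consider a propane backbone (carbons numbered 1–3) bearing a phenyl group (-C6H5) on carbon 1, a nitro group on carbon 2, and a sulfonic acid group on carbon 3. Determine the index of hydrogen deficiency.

5

Atom tally by fragment:
  C6H5CH2 → C:7 H:7
  CH(NO2) → C:1 H:1 N:1 O:2
  CH2SO3H → C:1 H:3 S:1 O:3
Element totals:
  C: 9
  H: 11
  N: 1
  O: 5
  S: 1
Molecular formula: C9H11NO5S.
DoU = (2C + 2 + N − H − X) / 2 = (2·9 + 2 + 1 − 11 − 0) / 2 = 5.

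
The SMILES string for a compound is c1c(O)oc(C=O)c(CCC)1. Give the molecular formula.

C8H10O3

Atom tally by fragment:
  furan ring core → C:4 H:4 O:1
  (− 3 ring H displaced by substituents)
  + OH → O:1 H:1
  + CHO → C:1 H:1 O:1
  + CH2CH2CH3 → C:3 H:7
Element totals:
  C: 8
  H: 10
  O: 3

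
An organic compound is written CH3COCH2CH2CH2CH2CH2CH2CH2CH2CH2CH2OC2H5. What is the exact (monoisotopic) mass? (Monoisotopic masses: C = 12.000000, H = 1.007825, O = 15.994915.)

228.2089

Atom tally by fragment:
  CH3COCH2 → C:3 H:5 O:1
  CH2 → C:1 H:2
  CH2 → C:1 H:2
  CH2 → C:1 H:2
  CH2 → C:1 H:2
  CH2 → C:1 H:2
  CH2 → C:1 H:2
  CH2 → C:1 H:2
  CH2 → C:1 H:2
  CH2OC2H5 → C:3 H:7 O:1
Element totals:
  C: 14
  H: 28
  O: 2
Molecular formula: C14H28O2.
  M = 14(12.0) + 28(1.007825) + 2(15.994915)
    = 168.000000 + 28.219100 + 31.989830 = 228.208930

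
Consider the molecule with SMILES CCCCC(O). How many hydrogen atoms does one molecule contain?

Atom tally by fragment:
  CH3 → C:1 H:3
  CH2 → C:1 H:2
  CH2 → C:1 H:2
  CH2 → C:1 H:2
  CH2OH → C:1 H:3 O:1
Element totals:
  C: 5
  H: 12
  O: 1

12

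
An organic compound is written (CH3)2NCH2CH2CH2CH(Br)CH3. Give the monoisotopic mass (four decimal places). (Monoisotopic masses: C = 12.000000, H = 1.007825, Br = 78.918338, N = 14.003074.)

Element totals:
  C: 7
  H: 16
  Br: 1
  N: 1
Molecular formula: C7H16BrN.
  M = 7(12.0) + 16(1.007825) + 78.918338 + 14.003074
    = 84.000000 + 16.125200 + 78.918338 + 14.003074 = 193.046612

193.0466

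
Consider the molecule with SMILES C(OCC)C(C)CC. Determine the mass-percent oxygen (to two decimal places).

Atom tally by fragment:
  C2H5OCH2 → C:3 H:7 O:1
  CH(CH3) → C:2 H:4
  CH2 → C:1 H:2
  CH3 → C:1 H:3
Element totals:
  C: 7
  H: 16
  O: 1
Molecular formula: C7H16O.
Molar mass = 116.204 g/mol.
Mass from O: 1 × 15.999 = 15.999 g/mol.
%O = 15.999 / 116.204 × 100 = 13.77%.

13.77%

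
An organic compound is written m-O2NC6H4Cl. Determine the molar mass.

157.55 g/mol

Atom tally by fragment:
  benzene ring core → C:6 H:6
  (− 2 ring H displaced by substituents)
  + NO2 → N:1 O:2
  + Cl → Cl:1
Element totals:
  C: 6
  H: 4
  Cl: 1
  N: 1
  O: 2
Molecular formula: C6H4ClNO2.
  M = 6(12.011) + 4(1.008) + 35.45 + 14.007 + 2(15.999)
    = 72.066 + 4.032 + 35.450 + 14.007 + 31.998 = 157.553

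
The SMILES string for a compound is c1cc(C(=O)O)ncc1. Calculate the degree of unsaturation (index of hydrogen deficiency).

5

Atom tally by fragment:
  pyridine ring core → C:5 H:5 N:1
  (− 1 ring H displaced by substituents)
  + COOH → C:1 H:1 O:2
Element totals:
  C: 6
  H: 5
  N: 1
  O: 2
Molecular formula: C6H5NO2.
DoU = (2C + 2 + N − H − X) / 2 = (2·6 + 2 + 1 − 5 − 0) / 2 = 5.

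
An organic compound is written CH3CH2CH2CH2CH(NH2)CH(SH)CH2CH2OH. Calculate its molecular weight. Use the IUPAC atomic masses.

177.31 g/mol

Element totals:
  C: 8
  H: 19
  N: 1
  O: 1
  S: 1
Molecular formula: C8H19NOS.
  M = 8(12.011) + 19(1.008) + 14.007 + 15.999 + 32.06
    = 96.088 + 19.152 + 14.007 + 15.999 + 32.060 = 177.306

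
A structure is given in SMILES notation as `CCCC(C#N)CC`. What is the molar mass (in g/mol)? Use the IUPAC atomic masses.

111.19 g/mol

Atom tally by fragment:
  CH3 → C:1 H:3
  CH2 → C:1 H:2
  CH2 → C:1 H:2
  CH(CN) → C:2 H:1 N:1
  CH2 → C:1 H:2
  CH3 → C:1 H:3
Element totals:
  C: 7
  H: 13
  N: 1
Molecular formula: C7H13N.
  M = 7(12.011) + 13(1.008) + 14.007
    = 84.077 + 13.104 + 14.007 = 111.188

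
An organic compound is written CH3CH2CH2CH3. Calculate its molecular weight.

Atom tally by fragment:
  CH3 → C:1 H:3
  CH2 → C:1 H:2
  CH2 → C:1 H:2
  CH3 → C:1 H:3
Element totals:
  C: 4
  H: 10
Molecular formula: C4H10.
  M = 4(12.011) + 10(1.008)
    = 48.044 + 10.080 = 58.124

58.12 g/mol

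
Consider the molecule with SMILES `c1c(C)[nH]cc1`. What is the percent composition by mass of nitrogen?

17.27%

Atom tally by fragment:
  pyrrole ring core → C:4 H:5 N:1
  (− 1 ring H displaced by substituents)
  + CH3 → C:1 H:3
Element totals:
  C: 5
  H: 7
  N: 1
Molecular formula: C5H7N.
Molar mass = 81.118 g/mol.
Mass from N: 1 × 14.007 = 14.007 g/mol.
%N = 14.007 / 81.118 × 100 = 17.27%.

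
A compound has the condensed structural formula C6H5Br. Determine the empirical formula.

C6H5Br

Atom tally by fragment:
  benzene ring core → C:6 H:6
  (− 1 ring H displaced by substituents)
  + Br → Br:1
Element totals:
  C: 6
  H: 5
  Br: 1
Molecular formula: C6H5Br.
gcd of subscripts (1, 6, 5) = 1, so the empirical formula equals the molecular formula.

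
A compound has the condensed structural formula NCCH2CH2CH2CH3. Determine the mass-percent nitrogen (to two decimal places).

Atom tally by fragment:
  NCCH2 → C:2 H:2 N:1
  CH2 → C:1 H:2
  CH2 → C:1 H:2
  CH3 → C:1 H:3
Element totals:
  C: 5
  H: 9
  N: 1
Molecular formula: C5H9N.
Molar mass = 83.134 g/mol.
Mass from N: 1 × 14.007 = 14.007 g/mol.
%N = 14.007 / 83.134 × 100 = 16.85%.

16.85%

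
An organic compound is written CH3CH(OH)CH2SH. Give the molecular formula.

C3H8OS

Atom tally by fragment:
  CH3 → C:1 H:3
  CH(OH) → C:1 H:2 O:1
  CH2SH → C:1 H:3 S:1
Element totals:
  C: 3
  H: 8
  O: 1
  S: 1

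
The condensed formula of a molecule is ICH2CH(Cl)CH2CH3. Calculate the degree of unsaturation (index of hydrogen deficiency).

0

Atom tally by fragment:
  ICH2 → C:1 H:2 I:1
  CH(Cl) → C:1 H:1 Cl:1
  CH2 → C:1 H:2
  CH3 → C:1 H:3
Element totals:
  C: 4
  H: 8
  Cl: 1
  I: 1
Molecular formula: C4H8ClI.
DoU = (2C + 2 + N − H − X) / 2 = (2·4 + 2 + 0 − 8 − 2) / 2 = 0.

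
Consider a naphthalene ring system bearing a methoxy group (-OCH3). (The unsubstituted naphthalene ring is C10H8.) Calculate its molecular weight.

Atom tally by fragment:
  naphthalene ring system core → C:10 H:8
  (− 1 ring H displaced by substituents)
  + OCH3 → C:1 H:3 O:1
Element totals:
  C: 11
  H: 10
  O: 1
Molecular formula: C11H10O.
  M = 11(12.011) + 10(1.008) + 15.999
    = 132.121 + 10.080 + 15.999 = 158.200

158.20 g/mol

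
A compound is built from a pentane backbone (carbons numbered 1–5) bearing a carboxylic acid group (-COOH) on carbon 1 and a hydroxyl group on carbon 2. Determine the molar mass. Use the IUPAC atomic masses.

Atom tally by fragment:
  HOOCCH2 → C:2 H:3 O:2
  CH(OH) → C:1 H:2 O:1
  CH2 → C:1 H:2
  CH2 → C:1 H:2
  CH3 → C:1 H:3
Element totals:
  C: 6
  H: 12
  O: 3
Molecular formula: C6H12O3.
  M = 6(12.011) + 12(1.008) + 3(15.999)
    = 72.066 + 12.096 + 47.997 = 132.159

132.16 g/mol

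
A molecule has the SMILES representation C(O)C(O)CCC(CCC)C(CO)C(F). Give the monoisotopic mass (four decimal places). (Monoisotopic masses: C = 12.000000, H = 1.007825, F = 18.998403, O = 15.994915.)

222.1631

Atom tally by fragment:
  HOCH2 → C:1 H:3 O:1
  CH(OH) → C:1 H:2 O:1
  CH2 → C:1 H:2
  CH2 → C:1 H:2
  CH(CH2CH2CH3) → C:4 H:8
  CH(CH2OH) → C:2 H:4 O:1
  CH2F → C:1 H:2 F:1
Element totals:
  C: 11
  H: 23
  F: 1
  O: 3
Molecular formula: C11H23FO3.
  M = 11(12.0) + 23(1.007825) + 18.998403 + 3(15.994915)
    = 132.000000 + 23.179975 + 18.998403 + 47.984745 = 222.163123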